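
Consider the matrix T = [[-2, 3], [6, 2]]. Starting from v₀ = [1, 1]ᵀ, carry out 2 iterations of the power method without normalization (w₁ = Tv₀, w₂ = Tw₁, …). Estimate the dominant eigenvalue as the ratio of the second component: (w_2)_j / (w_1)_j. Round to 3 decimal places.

w1 = Tv₀ = (1, 8)
w2 = Tw1 = (22, 22)
Ratio at component: 22 / 8 = 2.750

λ ≈ 2.750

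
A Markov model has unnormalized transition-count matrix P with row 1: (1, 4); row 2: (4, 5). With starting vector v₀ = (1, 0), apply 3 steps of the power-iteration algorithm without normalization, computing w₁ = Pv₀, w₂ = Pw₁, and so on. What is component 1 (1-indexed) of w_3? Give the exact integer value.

w1 = Pv₀ = (1·1 + 4·0; 4·1 + 5·0) = (1, 4)
w2 = Pw1 = (1·1 + 4·4; 4·1 + 5·4) = (17, 24)
w3 = Pw2 = (113, 188)
The requested component of w3 is 113.

113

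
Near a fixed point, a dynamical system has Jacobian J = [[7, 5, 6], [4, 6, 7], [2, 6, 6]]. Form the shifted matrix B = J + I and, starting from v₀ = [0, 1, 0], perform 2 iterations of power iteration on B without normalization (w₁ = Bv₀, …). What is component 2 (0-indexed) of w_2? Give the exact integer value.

B = J + I has rows (8, 5, 6); (4, 7, 7); (2, 6, 7)
w1 = Bv₀ = (8·0 + 5·1 + 6·0; 4·0 + 7·1 + 7·0; 2·0 + 6·1 + 7·0) = (5, 7, 6)
w2 = Bw1 = (8·5 + 5·7 + 6·6; 4·5 + 7·7 + 7·6; 2·5 + 6·7 + 7·6) = (111, 111, 94)
Requested component of w2: 94

94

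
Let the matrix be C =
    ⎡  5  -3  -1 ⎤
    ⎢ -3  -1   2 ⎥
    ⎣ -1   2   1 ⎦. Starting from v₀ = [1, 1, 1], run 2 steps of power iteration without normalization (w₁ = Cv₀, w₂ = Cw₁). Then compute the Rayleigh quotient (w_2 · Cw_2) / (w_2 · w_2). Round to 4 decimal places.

w1 = Cv₀ = (1, -2, 2)
w2 = Cw1 = (9, 3, -3)
Cw2 = (39, -36, -6)
w2·Cw2 = 9·39 + 3·(-36) + (-3)·(-6) = 261; w2·w2 = 9·9 + 3·3 + (-3)·(-3) = 99
λ ≈ 261/99 = 2.6364

2.6364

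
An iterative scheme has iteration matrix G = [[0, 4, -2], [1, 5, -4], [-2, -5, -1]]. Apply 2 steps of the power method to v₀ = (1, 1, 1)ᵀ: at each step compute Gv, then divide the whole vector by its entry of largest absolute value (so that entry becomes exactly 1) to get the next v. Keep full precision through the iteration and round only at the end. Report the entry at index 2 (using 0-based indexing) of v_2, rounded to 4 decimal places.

Gv0 = (2.00000, 2.00000, -8.00000); divide by -8.00000 → v1 = (-0.25000, -0.25000, 1.00000)
Gv1 = (-3.00000, -5.50000, 0.75000); divide by -5.50000 → v2 = (0.54545, 1.00000, -0.13636)
Requested entry of v2: -6/44 = -0.1364

-0.1364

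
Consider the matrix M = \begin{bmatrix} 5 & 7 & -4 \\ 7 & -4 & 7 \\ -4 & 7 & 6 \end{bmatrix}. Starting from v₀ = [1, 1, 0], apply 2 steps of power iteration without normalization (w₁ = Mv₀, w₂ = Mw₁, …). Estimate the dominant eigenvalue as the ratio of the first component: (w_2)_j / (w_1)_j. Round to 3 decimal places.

5.750

w1 = Mv₀ = (5·1 + 7·1 + (-4)·0; 7·1 + (-4)·1 + 7·0; (-4)·1 + 7·1 + 6·0) = (12, 3, 3)
w2 = Mw1 = (5·12 + 7·3 + (-4)·3; 7·12 + (-4)·3 + 7·3; (-4)·12 + 7·3 + 6·3) = (69, 93, -9)
Ratio at component: 69 / 12 = 5.750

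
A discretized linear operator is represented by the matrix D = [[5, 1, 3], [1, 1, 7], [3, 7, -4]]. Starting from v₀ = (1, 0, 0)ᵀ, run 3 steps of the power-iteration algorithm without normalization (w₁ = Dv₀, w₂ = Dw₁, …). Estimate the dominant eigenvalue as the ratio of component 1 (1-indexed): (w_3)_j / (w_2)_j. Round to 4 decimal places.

w1 = Dv₀ = (5·1 + 1·0 + 3·0; 1·1 + 1·0 + 7·0; 3·1 + 7·0 + (-4)·0) = (5, 1, 3)
w2 = Dw1 = (5·5 + 1·1 + 3·3; 1·5 + 1·1 + 7·3; 3·5 + 7·1 + (-4)·3) = (35, 27, 10)
w3 = Dw2 = (232, 132, 254)
Ratio at component: 232 / 35 = 6.6286

λ ≈ 6.6286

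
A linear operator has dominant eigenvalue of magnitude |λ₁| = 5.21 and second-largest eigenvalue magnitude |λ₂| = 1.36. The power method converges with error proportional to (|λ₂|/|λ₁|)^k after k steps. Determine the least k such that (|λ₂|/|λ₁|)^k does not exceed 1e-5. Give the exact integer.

9

|λ₂/λ₁| = 1.36/5.21 = 0.26104
Need k ≥ ln(1e-5) / ln(0.26104) = -11.5129 / -1.3431 ≈ 8.572
Smallest integer k satisfying the bound: 9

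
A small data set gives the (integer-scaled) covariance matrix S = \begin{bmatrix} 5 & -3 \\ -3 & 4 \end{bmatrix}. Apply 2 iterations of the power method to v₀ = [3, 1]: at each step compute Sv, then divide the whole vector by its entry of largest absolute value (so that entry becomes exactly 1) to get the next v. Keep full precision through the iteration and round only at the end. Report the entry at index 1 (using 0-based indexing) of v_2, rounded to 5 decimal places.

-0.74667

Sv0 = (12.000000, -5.000000); divide by 12.000000 → v1 = (1.000000, -0.416667)
Sv1 = (6.250000, -4.666667); divide by 6.250000 → v2 = (1.000000, -0.746667)
Requested entry of v2: -56/75 = -0.74667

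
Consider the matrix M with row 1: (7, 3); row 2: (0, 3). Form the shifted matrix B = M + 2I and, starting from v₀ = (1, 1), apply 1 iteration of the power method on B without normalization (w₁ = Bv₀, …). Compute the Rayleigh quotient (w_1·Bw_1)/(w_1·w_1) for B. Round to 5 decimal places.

B = M + 2I has rows (9, 3); (0, 5)
w1 = Bv₀ = (9·1 + 3·1; 0·1 + 5·1) = (12, 5)
Bw1 = (123, 25)
w1·Bw1 = 1601; w1·w1 = 169; μ ≈ 1601/169 = 9.47337

μ ≈ 9.47337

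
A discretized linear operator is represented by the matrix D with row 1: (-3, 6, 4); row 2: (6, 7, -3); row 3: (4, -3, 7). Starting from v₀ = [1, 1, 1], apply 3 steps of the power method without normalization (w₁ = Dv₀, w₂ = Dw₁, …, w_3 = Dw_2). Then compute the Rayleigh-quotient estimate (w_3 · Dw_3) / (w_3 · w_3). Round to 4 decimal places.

8.9568

w1 = Dv₀ = ((-3)·1 + 6·1 + 4·1; 6·1 + 7·1 + (-3)·1; 4·1 + (-3)·1 + 7·1) = (7, 10, 8)
w2 = Dw1 = ((-3)·7 + 6·10 + 4·8; 6·7 + 7·10 + (-3)·8; 4·7 + (-3)·10 + 7·8) = (71, 88, 54)
w3 = Dw2 = (531, 880, 398)
Dw3 = (5279, 8152, 2270)
w3·Dw3 = 531·5279 + 880·8152 + 398·2270 = 10880369; w3·w3 = 531·531 + 880·880 + 398·398 = 1214765
λ ≈ 10880369/1214765 = 8.9568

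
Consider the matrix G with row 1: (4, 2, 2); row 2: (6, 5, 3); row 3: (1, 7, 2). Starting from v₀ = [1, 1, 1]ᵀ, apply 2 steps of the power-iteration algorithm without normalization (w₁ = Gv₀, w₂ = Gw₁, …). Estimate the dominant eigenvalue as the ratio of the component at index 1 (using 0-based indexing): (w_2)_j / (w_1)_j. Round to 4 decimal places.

w1 = Gv₀ = (4·1 + 2·1 + 2·1; 6·1 + 5·1 + 3·1; 1·1 + 7·1 + 2·1) = (8, 14, 10)
w2 = Gw1 = (4·8 + 2·14 + 2·10; 6·8 + 5·14 + 3·10; 1·8 + 7·14 + 2·10) = (80, 148, 126)
Ratio at component: 148 / 14 = 10.5714

λ ≈ 10.5714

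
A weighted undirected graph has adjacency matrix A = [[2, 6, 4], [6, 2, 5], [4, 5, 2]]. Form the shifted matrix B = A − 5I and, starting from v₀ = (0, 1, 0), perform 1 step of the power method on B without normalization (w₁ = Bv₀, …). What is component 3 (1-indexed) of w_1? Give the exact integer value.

5

B = A − 5I has rows (-3, 6, 4); (6, -3, 5); (4, 5, -3)
w1 = Bv₀ = ((-3)·0 + 6·1 + 4·0; 6·0 + (-3)·1 + 5·0; 4·0 + 5·1 + (-3)·0) = (6, -3, 5)
Requested component of w1: 5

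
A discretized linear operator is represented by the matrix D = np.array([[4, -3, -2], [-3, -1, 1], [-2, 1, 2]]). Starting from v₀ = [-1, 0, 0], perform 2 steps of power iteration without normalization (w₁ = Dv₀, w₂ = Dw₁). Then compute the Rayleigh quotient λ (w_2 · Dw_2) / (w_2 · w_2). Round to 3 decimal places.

6.468

w1 = Dv₀ = (-4, 3, 2)
w2 = Dw1 = (-29, 11, 15)
Dw2 = (-179, 91, 99)
w2·Dw2 = (-29)·(-179) + 11·91 + 15·99 = 7677; w2·w2 = (-29)·(-29) + 11·11 + 15·15 = 1187
λ ≈ 7677/1187 = 6.468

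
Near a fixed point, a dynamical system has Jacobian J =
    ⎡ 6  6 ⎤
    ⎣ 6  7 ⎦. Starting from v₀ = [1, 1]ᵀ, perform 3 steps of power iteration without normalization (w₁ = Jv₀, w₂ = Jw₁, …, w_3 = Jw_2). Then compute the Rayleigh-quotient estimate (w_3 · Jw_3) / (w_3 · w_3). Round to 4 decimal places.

12.5208

w1 = Jv₀ = (6·1 + 6·1; 6·1 + 7·1) = (12, 13)
w2 = Jw1 = (6·12 + 6·13; 6·12 + 7·13) = (150, 163)
w3 = Jw2 = (1878, 2041)
Jw3 = (23514, 25555)
w3·Jw3 = 1878·23514 + 2041·25555 = 96317047; w3·w3 = 1878·1878 + 2041·2041 = 7692565
λ ≈ 96317047/7692565 = 12.5208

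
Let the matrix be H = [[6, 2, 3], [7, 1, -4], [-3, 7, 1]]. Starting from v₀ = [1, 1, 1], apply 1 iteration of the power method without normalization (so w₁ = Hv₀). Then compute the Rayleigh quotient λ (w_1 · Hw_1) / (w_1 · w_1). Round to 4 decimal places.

7.5494

w1 = Hv₀ = (11, 4, 5)
Hw1 = (89, 61, 0)
w1·Hw1 = 11·89 + 4·61 + 5·0 = 1223; w1·w1 = 11·11 + 4·4 + 5·5 = 162
λ ≈ 1223/162 = 7.5494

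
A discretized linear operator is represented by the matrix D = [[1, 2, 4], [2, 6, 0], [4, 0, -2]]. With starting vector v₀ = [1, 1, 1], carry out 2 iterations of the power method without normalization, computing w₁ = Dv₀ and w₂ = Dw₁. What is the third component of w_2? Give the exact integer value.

w1 = Dv₀ = (1·1 + 2·1 + 4·1; 2·1 + 6·1 + 0·1; 4·1 + 0·1 + (-2)·1) = (7, 8, 2)
w2 = Dw1 = (1·7 + 2·8 + 4·2; 2·7 + 6·8 + 0·2; 4·7 + 0·8 + (-2)·2) = (31, 62, 24)
The requested component of w2 is 24.

24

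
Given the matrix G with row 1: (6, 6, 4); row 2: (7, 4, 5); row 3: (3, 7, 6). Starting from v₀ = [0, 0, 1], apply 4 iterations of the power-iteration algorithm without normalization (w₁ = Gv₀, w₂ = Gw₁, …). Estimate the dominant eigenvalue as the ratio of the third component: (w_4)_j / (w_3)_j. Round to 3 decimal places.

w1 = Gv₀ = (6·0 + 6·0 + 4·1; 7·0 + 4·0 + 5·1; 3·0 + 7·0 + 6·1) = (4, 5, 6)
w2 = Gw1 = (6·4 + 6·5 + 4·6; 7·4 + 4·5 + 5·6; 3·4 + 7·5 + 6·6) = (78, 78, 83)
w3 = Gw2 = (1268, 1273, 1278)
w4 = Gw3 = (20358, 20358, 20383)
Ratio at component: 20383 / 1278 = 15.949

15.949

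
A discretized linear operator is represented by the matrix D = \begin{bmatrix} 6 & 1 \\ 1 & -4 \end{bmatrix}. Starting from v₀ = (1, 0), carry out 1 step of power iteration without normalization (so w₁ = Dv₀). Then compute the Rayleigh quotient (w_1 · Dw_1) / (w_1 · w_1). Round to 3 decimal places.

w1 = Dv₀ = (6, 1)
Dw1 = (37, 2)
w1·Dw1 = 6·37 + 1·2 = 224; w1·w1 = 6·6 + 1·1 = 37
λ ≈ 224/37 = 6.054

6.054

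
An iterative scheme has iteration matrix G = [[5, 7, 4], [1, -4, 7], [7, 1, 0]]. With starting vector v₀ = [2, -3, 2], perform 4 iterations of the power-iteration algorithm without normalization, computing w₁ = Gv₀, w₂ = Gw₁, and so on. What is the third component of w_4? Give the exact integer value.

6635

w1 = Gv₀ = (-3, 28, 11)
w2 = Gw1 = (225, -38, 7)
w3 = Gw2 = (887, 426, 1537)
w4 = Gw3 = (13565, 9942, 6635)
The requested component of w4 is 6635.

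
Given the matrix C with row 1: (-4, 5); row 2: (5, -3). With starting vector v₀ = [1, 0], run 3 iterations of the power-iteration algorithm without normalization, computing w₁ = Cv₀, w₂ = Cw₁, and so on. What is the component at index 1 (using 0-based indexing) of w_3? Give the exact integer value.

w1 = Cv₀ = (-4, 5)
w2 = Cw1 = (41, -35)
w3 = Cw2 = (-339, 310)
The requested component of w3 is 310.

310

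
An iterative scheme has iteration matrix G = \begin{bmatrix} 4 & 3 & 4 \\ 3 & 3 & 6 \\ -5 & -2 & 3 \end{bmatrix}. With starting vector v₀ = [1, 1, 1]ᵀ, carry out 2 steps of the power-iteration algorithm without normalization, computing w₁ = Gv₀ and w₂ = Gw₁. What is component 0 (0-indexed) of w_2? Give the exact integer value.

64

w1 = Gv₀ = (4·1 + 3·1 + 4·1; 3·1 + 3·1 + 6·1; (-5)·1 + (-2)·1 + 3·1) = (11, 12, -4)
w2 = Gw1 = (4·11 + 3·12 + 4·(-4); 3·11 + 3·12 + 6·(-4); (-5)·11 + (-2)·12 + 3·(-4)) = (64, 45, -91)
The requested component of w2 is 64.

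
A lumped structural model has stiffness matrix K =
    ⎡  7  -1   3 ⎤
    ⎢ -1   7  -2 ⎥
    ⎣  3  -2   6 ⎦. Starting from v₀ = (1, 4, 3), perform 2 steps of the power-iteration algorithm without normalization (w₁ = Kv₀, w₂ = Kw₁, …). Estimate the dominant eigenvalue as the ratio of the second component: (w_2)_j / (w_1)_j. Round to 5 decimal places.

5.19048

w1 = Kv₀ = (7·1 + (-1)·4 + 3·3; (-1)·1 + 7·4 + (-2)·3; 3·1 + (-2)·4 + 6·3) = (12, 21, 13)
w2 = Kw1 = (7·12 + (-1)·21 + 3·13; (-1)·12 + 7·21 + (-2)·13; 3·12 + (-2)·21 + 6·13) = (102, 109, 72)
Ratio at component: 109 / 21 = 5.19048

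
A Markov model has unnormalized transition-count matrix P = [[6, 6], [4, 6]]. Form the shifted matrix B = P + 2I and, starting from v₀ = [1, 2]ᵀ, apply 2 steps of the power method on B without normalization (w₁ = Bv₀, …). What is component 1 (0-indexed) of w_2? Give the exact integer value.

B = P + 2I has rows (8, 6); (4, 8)
w1 = Bv₀ = (8·1 + 6·2; 4·1 + 8·2) = (20, 20)
w2 = Bw1 = (8·20 + 6·20; 4·20 + 8·20) = (280, 240)
Requested component of w2: 240

240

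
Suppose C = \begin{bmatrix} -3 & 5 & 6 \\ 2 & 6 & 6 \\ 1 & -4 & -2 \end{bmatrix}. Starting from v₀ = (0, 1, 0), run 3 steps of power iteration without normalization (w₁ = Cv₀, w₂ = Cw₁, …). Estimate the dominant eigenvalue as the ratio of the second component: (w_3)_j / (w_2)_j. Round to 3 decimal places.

w1 = Cv₀ = ((-3)·0 + 5·1 + 6·0; 2·0 + 6·1 + 6·0; 1·0 + (-4)·1 + (-2)·0) = (5, 6, -4)
w2 = Cw1 = ((-3)·5 + 5·6 + 6·(-4); 2·5 + 6·6 + 6·(-4); 1·5 + (-4)·6 + (-2)·(-4)) = (-9, 22, -11)
w3 = Cw2 = (71, 48, -75)
Ratio at component: 48 / 22 = 2.182

2.182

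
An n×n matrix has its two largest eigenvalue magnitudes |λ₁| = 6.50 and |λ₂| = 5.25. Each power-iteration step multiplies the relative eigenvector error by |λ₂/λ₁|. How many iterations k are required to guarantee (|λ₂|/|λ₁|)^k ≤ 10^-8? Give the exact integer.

87

|λ₂/λ₁| = 5.25/6.50 = 0.80769
Need k ≥ ln(10^-8) / ln(0.80769) = -18.4207 / -0.2136 ≈ 86.250
Smallest integer k satisfying the bound: 87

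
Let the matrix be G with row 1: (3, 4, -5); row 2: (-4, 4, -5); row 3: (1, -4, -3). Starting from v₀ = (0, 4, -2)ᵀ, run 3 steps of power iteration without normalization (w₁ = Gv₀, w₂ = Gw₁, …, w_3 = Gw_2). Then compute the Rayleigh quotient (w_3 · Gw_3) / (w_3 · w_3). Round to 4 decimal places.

λ ≈ 3.0164

w1 = Gv₀ = (26, 26, -10)
w2 = Gw1 = (232, 50, -48)
w3 = Gw2 = (1136, -488, 176)
Gw3 = (576, -7376, 2560)
w3·Gw3 = 1136·576 + (-488)·(-7376) + 176·2560 = 4704384; w3·w3 = 1136·1136 + (-488)·(-488) + 176·176 = 1559616
λ ≈ 4704384/1559616 = 3.0164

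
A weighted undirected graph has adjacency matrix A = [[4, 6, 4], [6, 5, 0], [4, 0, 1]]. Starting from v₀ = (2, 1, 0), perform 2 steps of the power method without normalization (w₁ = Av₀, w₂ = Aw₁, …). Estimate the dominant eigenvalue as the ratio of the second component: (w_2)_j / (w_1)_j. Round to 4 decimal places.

w1 = Av₀ = (14, 17, 8)
w2 = Aw1 = (190, 169, 64)
Ratio at component: 169 / 17 = 9.9412

9.9412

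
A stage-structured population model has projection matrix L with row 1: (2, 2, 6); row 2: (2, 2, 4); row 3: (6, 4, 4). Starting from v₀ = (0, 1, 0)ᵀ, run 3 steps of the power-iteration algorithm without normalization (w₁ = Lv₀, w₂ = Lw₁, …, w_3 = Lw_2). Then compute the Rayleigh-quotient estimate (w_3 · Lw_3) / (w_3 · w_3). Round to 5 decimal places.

w1 = Lv₀ = (2·0 + 2·1 + 6·0; 2·0 + 2·1 + 4·0; 6·0 + 4·1 + 4·0) = (2, 2, 4)
w2 = Lw1 = (2·2 + 2·2 + 6·4; 2·2 + 2·2 + 4·4; 6·2 + 4·2 + 4·4) = (32, 24, 36)
w3 = Lw2 = (328, 256, 432)
Lw3 = (3760, 2896, 4720)
w3·Lw3 = 328·3760 + 256·2896 + 432·4720 = 4013696; w3·w3 = 328·328 + 256·256 + 432·432 = 359744
λ ≈ 4013696/359744 = 11.15709

11.15709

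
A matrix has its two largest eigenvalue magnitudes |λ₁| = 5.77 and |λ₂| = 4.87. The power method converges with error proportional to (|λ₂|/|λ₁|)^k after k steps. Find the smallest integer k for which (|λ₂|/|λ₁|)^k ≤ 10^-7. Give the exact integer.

96

|λ₂/λ₁| = 4.87/5.77 = 0.84402
Need k ≥ ln(10^-7) / ln(0.84402) = -16.1181 / -0.1696 ≈ 95.048
Smallest integer k satisfying the bound: 96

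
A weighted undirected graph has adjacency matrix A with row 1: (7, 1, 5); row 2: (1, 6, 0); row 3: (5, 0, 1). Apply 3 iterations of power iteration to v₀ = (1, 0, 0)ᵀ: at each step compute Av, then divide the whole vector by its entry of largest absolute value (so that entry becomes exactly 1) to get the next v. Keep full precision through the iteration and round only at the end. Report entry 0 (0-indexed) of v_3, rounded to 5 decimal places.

1.00000

Av0 = (7.000000, 1.000000, 5.000000); divide by 7.000000 → v1 = (1.000000, 0.142857, 0.714286)
Av1 = (10.714286, 1.857143, 5.714286); divide by 10.714286 → v2 = (1.000000, 0.173333, 0.533333)
Av2 = (9.840000, 2.040000, 5.533333); divide by 9.840000 → v3 = (1.000000, 0.207317, 0.562331)
Requested entry of v3: 738/738 = 1.00000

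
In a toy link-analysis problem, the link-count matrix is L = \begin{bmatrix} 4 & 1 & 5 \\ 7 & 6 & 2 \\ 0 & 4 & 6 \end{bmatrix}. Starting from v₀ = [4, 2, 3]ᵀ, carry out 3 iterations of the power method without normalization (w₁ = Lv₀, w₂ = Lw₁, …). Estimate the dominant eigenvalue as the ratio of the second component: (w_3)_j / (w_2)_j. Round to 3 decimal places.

λ ≈ 11.073

w1 = Lv₀ = (33, 46, 26)
w2 = Lw1 = (308, 559, 340)
w3 = Lw2 = (3491, 6190, 4276)
Ratio at component: 6190 / 559 = 11.073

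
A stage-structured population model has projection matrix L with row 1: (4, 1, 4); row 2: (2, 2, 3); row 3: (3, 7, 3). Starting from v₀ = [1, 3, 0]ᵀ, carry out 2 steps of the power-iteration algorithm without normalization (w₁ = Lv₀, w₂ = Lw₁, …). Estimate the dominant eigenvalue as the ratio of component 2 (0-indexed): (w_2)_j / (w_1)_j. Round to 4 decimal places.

w1 = Lv₀ = (7, 8, 24)
w2 = Lw1 = (132, 102, 149)
Ratio at component: 149 / 24 = 6.2083

λ ≈ 6.2083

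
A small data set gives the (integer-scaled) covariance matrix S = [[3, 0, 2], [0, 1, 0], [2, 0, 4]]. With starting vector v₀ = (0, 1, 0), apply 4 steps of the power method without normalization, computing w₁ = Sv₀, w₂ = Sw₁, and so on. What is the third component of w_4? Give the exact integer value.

w1 = Sv₀ = (3·0 + 0·1 + 2·0; 0·0 + 1·1 + 0·0; 2·0 + 0·1 + 4·0) = (0, 1, 0)
w2 = Sw1 = (3·0 + 0·1 + 2·0; 0·0 + 1·1 + 0·0; 2·0 + 0·1 + 4·0) = (0, 1, 0)
w3 = Sw2 = (0, 1, 0)
w4 = Sw3 = (0, 1, 0)
The requested component of w4 is 0.

0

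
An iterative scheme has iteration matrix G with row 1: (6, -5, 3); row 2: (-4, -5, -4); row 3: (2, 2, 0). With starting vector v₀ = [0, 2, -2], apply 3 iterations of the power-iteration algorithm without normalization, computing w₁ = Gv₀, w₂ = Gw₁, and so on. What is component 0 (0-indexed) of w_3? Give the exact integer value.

-842

w1 = Gv₀ = (6·0 + (-5)·2 + 3·(-2); (-4)·0 + (-5)·2 + (-4)·(-2); 2·0 + 2·2 + 0·(-2)) = (-16, -2, 4)
w2 = Gw1 = (6·(-16) + (-5)·(-2) + 3·4; (-4)·(-16) + (-5)·(-2) + (-4)·4; 2·(-16) + 2·(-2) + 0·4) = (-74, 58, -36)
w3 = Gw2 = (-842, 150, -32)
The requested component of w3 is -842.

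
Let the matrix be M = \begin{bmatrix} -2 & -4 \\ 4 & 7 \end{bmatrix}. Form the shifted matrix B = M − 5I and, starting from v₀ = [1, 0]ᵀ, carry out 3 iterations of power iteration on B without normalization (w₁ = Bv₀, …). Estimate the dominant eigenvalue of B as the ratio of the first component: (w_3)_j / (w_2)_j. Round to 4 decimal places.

B = M − 5I has rows (-7, -4); (4, 2)
w1 = Bv₀ = (-7, 4)
w2 = Bw1 = (33, -20)
w3 = Bw2 = (-151, 92)
Ratio: -151/33 = -4.5758

-4.5758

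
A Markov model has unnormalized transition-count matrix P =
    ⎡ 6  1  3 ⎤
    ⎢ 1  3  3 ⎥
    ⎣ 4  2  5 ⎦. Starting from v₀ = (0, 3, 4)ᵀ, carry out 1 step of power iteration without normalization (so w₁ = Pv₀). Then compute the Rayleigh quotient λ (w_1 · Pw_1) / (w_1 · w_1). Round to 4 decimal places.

λ ≈ 9.0484

w1 = Pv₀ = (15, 21, 26)
Pw1 = (189, 156, 232)
w1·Pw1 = 15·189 + 21·156 + 26·232 = 12143; w1·w1 = 15·15 + 21·21 + 26·26 = 1342
λ ≈ 12143/1342 = 9.0484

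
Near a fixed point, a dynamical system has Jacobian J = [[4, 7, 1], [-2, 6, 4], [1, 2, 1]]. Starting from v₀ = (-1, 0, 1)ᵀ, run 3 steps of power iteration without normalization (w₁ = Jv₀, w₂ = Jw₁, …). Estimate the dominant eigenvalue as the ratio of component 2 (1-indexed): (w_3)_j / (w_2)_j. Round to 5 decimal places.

w1 = Jv₀ = (4·(-1) + 7·0 + 1·1; (-2)·(-1) + 6·0 + 4·1; 1·(-1) + 2·0 + 1·1) = (-3, 6, 0)
w2 = Jw1 = (4·(-3) + 7·6 + 1·0; (-2)·(-3) + 6·6 + 4·0; 1·(-3) + 2·6 + 1·0) = (30, 42, 9)
w3 = Jw2 = (423, 228, 123)
Ratio at component: 228 / 42 = 5.42857

5.42857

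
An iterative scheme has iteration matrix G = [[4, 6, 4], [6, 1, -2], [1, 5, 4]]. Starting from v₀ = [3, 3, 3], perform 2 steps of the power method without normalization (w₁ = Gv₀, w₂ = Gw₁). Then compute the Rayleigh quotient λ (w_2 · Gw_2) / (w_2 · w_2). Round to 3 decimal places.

λ ≈ 9.810

w1 = Gv₀ = (42, 15, 30)
w2 = Gw1 = (378, 207, 237)
Gw2 = (3702, 2001, 2361)
w2·Gw2 = 378·3702 + 207·2001 + 237·2361 = 2373120; w2·w2 = 378·378 + 207·207 + 237·237 = 241902
λ ≈ 2373120/241902 = 9.810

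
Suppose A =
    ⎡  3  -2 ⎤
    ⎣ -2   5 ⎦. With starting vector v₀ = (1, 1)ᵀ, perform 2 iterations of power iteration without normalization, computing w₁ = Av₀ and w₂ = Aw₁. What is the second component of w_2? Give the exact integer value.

13

w1 = Av₀ = (3·1 + (-2)·1; (-2)·1 + 5·1) = (1, 3)
w2 = Aw1 = (3·1 + (-2)·3; (-2)·1 + 5·3) = (-3, 13)
The requested component of w2 is 13.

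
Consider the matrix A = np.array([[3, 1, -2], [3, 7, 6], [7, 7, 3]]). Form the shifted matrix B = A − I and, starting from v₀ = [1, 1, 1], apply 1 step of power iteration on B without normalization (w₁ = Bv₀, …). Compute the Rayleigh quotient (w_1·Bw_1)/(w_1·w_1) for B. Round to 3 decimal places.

B = A − I has rows (2, 1, -2); (3, 6, 6); (7, 7, 2)
w1 = Bv₀ = (1, 15, 16)
Bw1 = (-15, 189, 144)
w1·Bw1 = 5124; w1·w1 = 482; μ ≈ 5124/482 = 10.631

μ ≈ 10.631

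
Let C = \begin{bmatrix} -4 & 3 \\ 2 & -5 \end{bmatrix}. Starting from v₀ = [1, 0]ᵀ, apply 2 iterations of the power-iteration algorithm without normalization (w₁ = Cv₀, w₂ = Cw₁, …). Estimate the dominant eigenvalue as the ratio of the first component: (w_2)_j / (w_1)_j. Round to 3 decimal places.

w1 = Cv₀ = ((-4)·1 + 3·0; 2·1 + (-5)·0) = (-4, 2)
w2 = Cw1 = ((-4)·(-4) + 3·2; 2·(-4) + (-5)·2) = (22, -18)
Ratio at component: 22 / -4 = -5.500

λ ≈ -5.500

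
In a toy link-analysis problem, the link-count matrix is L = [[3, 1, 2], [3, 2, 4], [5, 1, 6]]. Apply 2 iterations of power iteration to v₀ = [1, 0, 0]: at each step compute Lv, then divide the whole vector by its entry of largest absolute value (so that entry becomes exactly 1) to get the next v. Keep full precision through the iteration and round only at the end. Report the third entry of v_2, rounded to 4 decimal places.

1.0000

Lv0 = (3.00000, 3.00000, 5.00000); divide by 5.00000 → v1 = (0.60000, 0.60000, 1.00000)
Lv1 = (4.40000, 7.00000, 9.60000); divide by 9.60000 → v2 = (0.45833, 0.72917, 1.00000)
Requested entry of v2: 48/48 = 1.0000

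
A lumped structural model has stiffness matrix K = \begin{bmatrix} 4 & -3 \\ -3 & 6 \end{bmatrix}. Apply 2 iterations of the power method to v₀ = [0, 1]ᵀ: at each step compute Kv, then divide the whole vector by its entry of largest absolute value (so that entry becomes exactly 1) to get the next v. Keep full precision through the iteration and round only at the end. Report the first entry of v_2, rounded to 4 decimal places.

-0.6667

Kv0 = (-3.00000, 6.00000); divide by 6.00000 → v1 = (-0.50000, 1.00000)
Kv1 = (-5.00000, 7.50000); divide by 7.50000 → v2 = (-0.66667, 1.00000)
Requested entry of v2: -30/45 = -0.6667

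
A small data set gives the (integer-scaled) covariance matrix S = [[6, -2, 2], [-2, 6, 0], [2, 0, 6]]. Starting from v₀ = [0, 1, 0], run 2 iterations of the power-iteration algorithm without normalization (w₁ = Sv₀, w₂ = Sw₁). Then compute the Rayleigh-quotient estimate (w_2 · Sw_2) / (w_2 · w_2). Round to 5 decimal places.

w1 = Sv₀ = (6·0 + (-2)·1 + 2·0; (-2)·0 + 6·1 + 0·0; 2·0 + 0·1 + 6·0) = (-2, 6, 0)
w2 = Sw1 = (6·(-2) + (-2)·6 + 2·0; (-2)·(-2) + 6·6 + 0·0; 2·(-2) + 0·6 + 6·0) = (-24, 40, -4)
Sw2 = (-232, 288, -72)
w2·Sw2 = (-24)·(-232) + 40·288 + (-4)·(-72) = 17376; w2·w2 = (-24)·(-24) + 40·40 + (-4)·(-4) = 2192
λ ≈ 17376/2192 = 7.92701

7.92701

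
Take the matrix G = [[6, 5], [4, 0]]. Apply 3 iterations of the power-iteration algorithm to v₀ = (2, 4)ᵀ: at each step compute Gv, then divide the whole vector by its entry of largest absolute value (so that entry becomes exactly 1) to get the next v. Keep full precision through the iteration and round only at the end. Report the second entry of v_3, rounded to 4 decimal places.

0.4567

Gv0 = (32.00000, 8.00000); divide by 32.00000 → v1 = (1.00000, 0.25000)
Gv1 = (7.25000, 4.00000); divide by 7.25000 → v2 = (1.00000, 0.55172)
Gv2 = (8.75862, 4.00000); divide by 8.75862 → v3 = (1.00000, 0.45669)
Requested entry of v3: 928/2032 = 0.4567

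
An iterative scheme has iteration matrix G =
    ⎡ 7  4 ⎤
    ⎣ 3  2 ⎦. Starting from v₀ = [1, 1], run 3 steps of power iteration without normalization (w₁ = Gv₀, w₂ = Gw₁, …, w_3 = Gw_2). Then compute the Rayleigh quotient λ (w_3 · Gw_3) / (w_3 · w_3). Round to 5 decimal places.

8.77201

w1 = Gv₀ = (7·1 + 4·1; 3·1 + 2·1) = (11, 5)
w2 = Gw1 = (7·11 + 4·5; 3·11 + 2·5) = (97, 43)
w3 = Gw2 = (851, 377)
Gw3 = (7465, 3307)
w3·Gw3 = 851·7465 + 377·3307 = 7599454; w3·w3 = 851·851 + 377·377 = 866330
λ ≈ 7599454/866330 = 8.77201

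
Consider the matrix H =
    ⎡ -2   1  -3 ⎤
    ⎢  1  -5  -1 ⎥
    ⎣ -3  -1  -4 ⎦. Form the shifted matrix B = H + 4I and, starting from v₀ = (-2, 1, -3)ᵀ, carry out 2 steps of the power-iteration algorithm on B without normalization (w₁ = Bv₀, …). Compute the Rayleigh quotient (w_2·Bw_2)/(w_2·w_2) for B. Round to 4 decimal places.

-0.8293

B = H + 4I has rows (2, 1, -3); (1, -1, -1); (-3, -1, 0)
w1 = Bv₀ = (2·(-2) + 1·1 + (-3)·(-3); 1·(-2) + (-1)·1 + (-1)·(-3); (-3)·(-2) + (-1)·1 + 0·(-3)) = (6, 0, 5)
w2 = Bw1 = (2·6 + 1·0 + (-3)·5; 1·6 + (-1)·0 + (-1)·5; (-3)·6 + (-1)·0 + 0·5) = (-3, 1, -18)
Bw2 = (49, 14, 8)
w2·Bw2 = -277; w2·w2 = 334; μ ≈ -277/334 = -0.8293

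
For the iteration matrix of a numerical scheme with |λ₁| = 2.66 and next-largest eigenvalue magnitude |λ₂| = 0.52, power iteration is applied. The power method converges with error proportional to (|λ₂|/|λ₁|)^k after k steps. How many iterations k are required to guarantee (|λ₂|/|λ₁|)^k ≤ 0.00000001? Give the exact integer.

12

|λ₂/λ₁| = 0.52/2.66 = 0.19549
Need k ≥ ln(0.00000001) / ln(0.19549) = -18.4207 / -1.6323 ≈ 11.285
Smallest integer k satisfying the bound: 12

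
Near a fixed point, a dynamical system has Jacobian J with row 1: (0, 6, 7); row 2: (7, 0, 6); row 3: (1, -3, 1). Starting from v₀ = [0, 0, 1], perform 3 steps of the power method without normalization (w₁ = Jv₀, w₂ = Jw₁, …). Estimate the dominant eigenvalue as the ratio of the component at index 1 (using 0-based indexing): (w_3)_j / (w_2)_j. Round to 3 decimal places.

w1 = Jv₀ = (0·0 + 6·0 + 7·1; 7·0 + 0·0 + 6·1; 1·0 + (-3)·0 + 1·1) = (7, 6, 1)
w2 = Jw1 = (0·7 + 6·6 + 7·1; 7·7 + 0·6 + 6·1; 1·7 + (-3)·6 + 1·1) = (43, 55, -10)
w3 = Jw2 = (260, 241, -132)
Ratio at component: 241 / 55 = 4.382

λ ≈ 4.382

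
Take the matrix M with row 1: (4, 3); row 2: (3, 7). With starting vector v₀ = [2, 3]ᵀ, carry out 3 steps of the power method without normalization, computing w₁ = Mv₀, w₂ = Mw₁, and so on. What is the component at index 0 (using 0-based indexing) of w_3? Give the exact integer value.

1316

w1 = Mv₀ = (17, 27)
w2 = Mw1 = (149, 240)
w3 = Mw2 = (1316, 2127)
The requested component of w3 is 1316.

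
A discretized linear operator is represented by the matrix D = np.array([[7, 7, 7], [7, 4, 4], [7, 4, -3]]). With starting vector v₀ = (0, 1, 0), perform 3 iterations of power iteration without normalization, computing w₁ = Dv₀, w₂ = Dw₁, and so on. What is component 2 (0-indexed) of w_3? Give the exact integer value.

900

w1 = Dv₀ = (7, 4, 4)
w2 = Dw1 = (105, 81, 53)
w3 = Dw2 = (1673, 1271, 900)
The requested component of w3 is 900.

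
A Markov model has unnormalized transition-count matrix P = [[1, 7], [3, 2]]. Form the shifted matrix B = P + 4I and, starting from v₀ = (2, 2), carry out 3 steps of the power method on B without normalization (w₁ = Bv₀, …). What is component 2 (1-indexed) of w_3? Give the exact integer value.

B = P + 4I has rows (5, 7); (3, 6)
w1 = Bv₀ = (5·2 + 7·2; 3·2 + 6·2) = (24, 18)
w2 = Bw1 = (5·24 + 7·18; 3·24 + 6·18) = (246, 180)
w3 = Bw2 = (2490, 1818)
Requested component of w3: 1818

1818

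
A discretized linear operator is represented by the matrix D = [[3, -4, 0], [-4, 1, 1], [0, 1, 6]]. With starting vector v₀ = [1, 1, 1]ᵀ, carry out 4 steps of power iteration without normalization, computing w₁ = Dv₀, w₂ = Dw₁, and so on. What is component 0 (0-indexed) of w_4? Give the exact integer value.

-179

w1 = Dv₀ = (3·1 + (-4)·1 + 0·1; (-4)·1 + 1·1 + 1·1; 0·1 + 1·1 + 6·1) = (-1, -2, 7)
w2 = Dw1 = (3·(-1) + (-4)·(-2) + 0·7; (-4)·(-1) + 1·(-2) + 1·7; 0·(-1) + 1·(-2) + 6·7) = (5, 9, 40)
w3 = Dw2 = (-21, 29, 249)
w4 = Dw3 = (-179, 362, 1523)
The requested component of w4 is -179.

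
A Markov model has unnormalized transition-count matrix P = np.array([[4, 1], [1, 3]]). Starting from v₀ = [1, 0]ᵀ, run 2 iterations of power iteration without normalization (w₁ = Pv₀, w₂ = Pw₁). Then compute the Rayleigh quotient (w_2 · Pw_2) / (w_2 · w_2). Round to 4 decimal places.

w1 = Pv₀ = (4, 1)
w2 = Pw1 = (17, 7)
Pw2 = (75, 38)
w2·Pw2 = 17·75 + 7·38 = 1541; w2·w2 = 17·17 + 7·7 = 338
λ ≈ 1541/338 = 4.5592

4.5592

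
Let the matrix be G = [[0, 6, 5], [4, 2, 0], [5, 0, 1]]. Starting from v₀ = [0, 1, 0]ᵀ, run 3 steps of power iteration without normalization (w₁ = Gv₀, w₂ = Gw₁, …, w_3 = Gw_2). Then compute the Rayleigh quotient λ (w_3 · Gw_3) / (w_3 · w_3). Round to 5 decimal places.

w1 = Gv₀ = (6, 2, 0)
w2 = Gw1 = (12, 28, 30)
w3 = Gw2 = (318, 104, 90)
Gw3 = (1074, 1480, 1680)
w3·Gw3 = 318·1074 + 104·1480 + 90·1680 = 646652; w3·w3 = 318·318 + 104·104 + 90·90 = 120040
λ ≈ 646652/120040 = 5.38697

λ ≈ 5.38697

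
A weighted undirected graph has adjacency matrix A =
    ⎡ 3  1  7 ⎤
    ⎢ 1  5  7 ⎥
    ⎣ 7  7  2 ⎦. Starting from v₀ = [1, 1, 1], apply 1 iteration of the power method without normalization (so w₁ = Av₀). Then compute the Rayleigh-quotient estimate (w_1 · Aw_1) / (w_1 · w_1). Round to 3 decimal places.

w1 = Av₀ = (3·1 + 1·1 + 7·1; 1·1 + 5·1 + 7·1; 7·1 + 7·1 + 2·1) = (11, 13, 16)
Aw1 = (158, 188, 200)
w1·Aw1 = 11·158 + 13·188 + 16·200 = 7382; w1·w1 = 11·11 + 13·13 + 16·16 = 546
λ ≈ 7382/546 = 13.520

λ ≈ 13.520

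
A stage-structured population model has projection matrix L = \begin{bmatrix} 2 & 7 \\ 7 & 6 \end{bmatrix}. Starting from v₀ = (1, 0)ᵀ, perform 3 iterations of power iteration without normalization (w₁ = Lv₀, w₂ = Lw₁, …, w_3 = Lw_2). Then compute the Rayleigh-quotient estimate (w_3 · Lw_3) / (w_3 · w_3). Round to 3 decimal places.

w1 = Lv₀ = (2, 7)
w2 = Lw1 = (53, 56)
w3 = Lw2 = (498, 707)
Lw3 = (5945, 7728)
w3·Lw3 = 498·5945 + 707·7728 = 8424306; w3·w3 = 498·498 + 707·707 = 747853
λ ≈ 8424306/747853 = 11.265

λ ≈ 11.265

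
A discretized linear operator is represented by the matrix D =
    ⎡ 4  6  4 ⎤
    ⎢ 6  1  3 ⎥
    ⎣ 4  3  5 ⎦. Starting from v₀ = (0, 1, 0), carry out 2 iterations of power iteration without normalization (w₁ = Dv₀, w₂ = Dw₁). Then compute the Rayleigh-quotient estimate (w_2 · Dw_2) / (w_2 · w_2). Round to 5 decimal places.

w1 = Dv₀ = (4·0 + 6·1 + 4·0; 6·0 + 1·1 + 3·0; 4·0 + 3·1 + 5·0) = (6, 1, 3)
w2 = Dw1 = (4·6 + 6·1 + 4·3; 6·6 + 1·1 + 3·3; 4·6 + 3·1 + 5·3) = (42, 46, 42)
Dw2 = (612, 424, 516)
w2·Dw2 = 42·612 + 46·424 + 42·516 = 66880; w2·w2 = 42·42 + 46·46 + 42·42 = 5644
λ ≈ 66880/5644 = 11.84975

λ ≈ 11.84975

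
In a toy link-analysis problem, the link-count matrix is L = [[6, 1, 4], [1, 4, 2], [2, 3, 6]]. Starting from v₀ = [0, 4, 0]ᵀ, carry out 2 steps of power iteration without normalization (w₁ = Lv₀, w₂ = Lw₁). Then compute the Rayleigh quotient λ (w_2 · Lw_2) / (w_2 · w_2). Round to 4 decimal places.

w1 = Lv₀ = (4, 16, 12)
w2 = Lw1 = (88, 92, 128)
Lw2 = (1132, 712, 1220)
w2·Lw2 = 88·1132 + 92·712 + 128·1220 = 321280; w2·w2 = 88·88 + 92·92 + 128·128 = 32592
λ ≈ 321280/32592 = 9.8576

9.8576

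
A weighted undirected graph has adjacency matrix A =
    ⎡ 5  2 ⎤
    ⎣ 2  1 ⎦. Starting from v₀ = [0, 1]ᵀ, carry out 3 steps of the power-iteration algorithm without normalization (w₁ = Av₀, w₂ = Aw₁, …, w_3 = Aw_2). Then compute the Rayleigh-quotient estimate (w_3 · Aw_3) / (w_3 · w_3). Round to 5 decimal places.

λ ≈ 5.82843

w1 = Av₀ = (2, 1)
w2 = Aw1 = (12, 5)
w3 = Aw2 = (70, 29)
Aw3 = (408, 169)
w3·Aw3 = 70·408 + 29·169 = 33461; w3·w3 = 70·70 + 29·29 = 5741
λ ≈ 33461/5741 = 5.82843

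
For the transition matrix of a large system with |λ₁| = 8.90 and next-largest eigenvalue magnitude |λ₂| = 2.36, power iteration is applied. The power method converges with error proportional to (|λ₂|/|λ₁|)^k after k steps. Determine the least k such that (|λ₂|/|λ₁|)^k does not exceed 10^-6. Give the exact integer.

11

|λ₂/λ₁| = 2.36/8.90 = 0.26517
Need k ≥ ln(10^-6) / ln(0.26517) = -13.8155 / -1.3274 ≈ 10.408
Smallest integer k satisfying the bound: 11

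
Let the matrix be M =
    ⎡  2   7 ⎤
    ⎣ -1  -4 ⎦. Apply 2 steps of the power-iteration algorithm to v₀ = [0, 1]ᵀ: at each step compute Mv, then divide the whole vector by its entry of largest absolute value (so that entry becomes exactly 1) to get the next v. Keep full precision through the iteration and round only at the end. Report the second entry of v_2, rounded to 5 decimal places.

Mv0 = (7.000000, -4.000000); divide by 7.000000 → v1 = (1.000000, -0.571429)
Mv1 = (-2.000000, 1.285714); divide by -2.000000 → v2 = (1.000000, -0.642857)
Requested entry of v2: 9/-14 = -0.64286

-0.64286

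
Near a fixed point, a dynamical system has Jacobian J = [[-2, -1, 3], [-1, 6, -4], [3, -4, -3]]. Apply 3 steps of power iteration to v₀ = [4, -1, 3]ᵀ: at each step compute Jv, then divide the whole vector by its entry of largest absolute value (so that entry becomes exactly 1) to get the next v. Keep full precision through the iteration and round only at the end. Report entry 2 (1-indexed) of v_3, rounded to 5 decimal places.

1.00000

Jv0 = (2.000000, -22.000000, 7.000000); divide by -22.000000 → v1 = (-0.090909, 1.000000, -0.318182)
Jv1 = (-1.772727, 7.363636, -3.318182); divide by 7.363636 → v2 = (-0.240741, 1.000000, -0.450617)
Jv2 = (-1.870370, 8.043210, -3.370370); divide by 8.043210 → v3 = (-0.232540, 1.000000, -0.419033)
Requested entry of v3: -1303/-1303 = 1.00000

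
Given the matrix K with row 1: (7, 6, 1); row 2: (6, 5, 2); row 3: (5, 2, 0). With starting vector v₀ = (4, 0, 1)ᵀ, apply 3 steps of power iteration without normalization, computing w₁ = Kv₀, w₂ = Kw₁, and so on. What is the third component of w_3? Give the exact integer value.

2583

w1 = Kv₀ = (7·4 + 6·0 + 1·1; 6·4 + 5·0 + 2·1; 5·4 + 2·0 + 0·1) = (29, 26, 20)
w2 = Kw1 = (7·29 + 6·26 + 1·20; 6·29 + 5·26 + 2·20; 5·29 + 2·26 + 0·20) = (379, 344, 197)
w3 = Kw2 = (4914, 4388, 2583)
The requested component of w3 is 2583.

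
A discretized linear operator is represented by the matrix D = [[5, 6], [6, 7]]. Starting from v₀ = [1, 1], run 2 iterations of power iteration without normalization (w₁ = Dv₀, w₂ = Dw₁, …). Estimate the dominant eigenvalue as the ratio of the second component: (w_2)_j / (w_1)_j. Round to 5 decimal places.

w1 = Dv₀ = (11, 13)
w2 = Dw1 = (133, 157)
Ratio at component: 157 / 13 = 12.07692

12.07692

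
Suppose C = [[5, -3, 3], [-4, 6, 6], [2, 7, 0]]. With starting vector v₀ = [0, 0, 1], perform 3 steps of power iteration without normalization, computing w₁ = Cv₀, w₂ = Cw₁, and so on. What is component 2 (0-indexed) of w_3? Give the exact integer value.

w1 = Cv₀ = (5·0 + (-3)·0 + 3·1; (-4)·0 + 6·0 + 6·1; 2·0 + 7·0 + 0·1) = (3, 6, 0)
w2 = Cw1 = (5·3 + (-3)·6 + 3·0; (-4)·3 + 6·6 + 6·0; 2·3 + 7·6 + 0·0) = (-3, 24, 48)
w3 = Cw2 = (57, 444, 162)
The requested component of w3 is 162.

162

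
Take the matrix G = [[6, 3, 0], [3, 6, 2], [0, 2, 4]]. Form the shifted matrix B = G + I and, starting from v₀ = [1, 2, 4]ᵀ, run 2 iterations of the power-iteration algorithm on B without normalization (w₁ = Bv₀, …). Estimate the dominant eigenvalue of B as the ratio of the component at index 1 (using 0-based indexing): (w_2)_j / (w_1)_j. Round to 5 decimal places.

10.48000

B = G + I has rows (7, 3, 0); (3, 7, 2); (0, 2, 5)
w1 = Bv₀ = (13, 25, 24)
w2 = Bw1 = (166, 262, 170)
Ratio: 262/25 = 10.48000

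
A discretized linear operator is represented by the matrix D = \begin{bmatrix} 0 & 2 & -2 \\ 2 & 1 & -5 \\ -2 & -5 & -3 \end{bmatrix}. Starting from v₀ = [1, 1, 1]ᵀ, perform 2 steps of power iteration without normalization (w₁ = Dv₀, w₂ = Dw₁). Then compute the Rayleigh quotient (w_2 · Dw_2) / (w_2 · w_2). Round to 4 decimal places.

w1 = Dv₀ = (0, -2, -10)
w2 = Dw1 = (16, 48, 40)
Dw2 = (16, -120, -392)
w2·Dw2 = 16·16 + 48·(-120) + 40·(-392) = -21184; w2·w2 = 16·16 + 48·48 + 40·40 = 4160
λ ≈ -21184/4160 = -5.0923

λ ≈ -5.0923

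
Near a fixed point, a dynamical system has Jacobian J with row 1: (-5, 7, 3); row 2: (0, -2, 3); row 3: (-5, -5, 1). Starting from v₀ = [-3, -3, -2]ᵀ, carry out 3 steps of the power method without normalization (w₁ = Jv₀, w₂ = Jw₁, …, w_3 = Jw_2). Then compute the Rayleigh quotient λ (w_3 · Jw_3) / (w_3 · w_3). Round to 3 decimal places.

w1 = Jv₀ = ((-5)·(-3) + 7·(-3) + 3·(-2); 0·(-3) + (-2)·(-3) + 3·(-2); (-5)·(-3) + (-5)·(-3) + 1·(-2)) = (-12, 0, 28)
w2 = Jw1 = ((-5)·(-12) + 7·0 + 3·28; 0·(-12) + (-2)·0 + 3·28; (-5)·(-12) + (-5)·0 + 1·28) = (144, 84, 88)
w3 = Jw2 = (132, 96, -1052)
Jw3 = (-3144, -3348, -2192)
w3·Jw3 = 132·(-3144) + 96·(-3348) + (-1052)·(-2192) = 1569568; w3·w3 = 132·132 + 96·96 + (-1052)·(-1052) = 1133344
λ ≈ 1569568/1133344 = 1.385

1.385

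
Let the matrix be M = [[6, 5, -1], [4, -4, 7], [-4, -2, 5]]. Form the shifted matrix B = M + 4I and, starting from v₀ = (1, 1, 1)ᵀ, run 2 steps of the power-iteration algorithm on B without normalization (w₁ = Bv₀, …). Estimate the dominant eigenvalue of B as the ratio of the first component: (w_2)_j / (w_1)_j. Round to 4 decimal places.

13.7143

B = M + 4I has rows (10, 5, -1); (4, 0, 7); (-4, -2, 9)
w1 = Bv₀ = (10·1 + 5·1 + (-1)·1; 4·1 + 0·1 + 7·1; (-4)·1 + (-2)·1 + 9·1) = (14, 11, 3)
w2 = Bw1 = (10·14 + 5·11 + (-1)·3; 4·14 + 0·11 + 7·3; (-4)·14 + (-2)·11 + 9·3) = (192, 77, -51)
Ratio: 192/14 = 13.7143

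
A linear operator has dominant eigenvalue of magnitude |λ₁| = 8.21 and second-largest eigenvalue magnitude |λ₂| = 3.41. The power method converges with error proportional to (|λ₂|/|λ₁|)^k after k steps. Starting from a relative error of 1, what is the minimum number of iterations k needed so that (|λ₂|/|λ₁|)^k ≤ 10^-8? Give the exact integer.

|λ₂/λ₁| = 3.41/8.21 = 0.41535
Need k ≥ ln(10^-8) / ln(0.41535) = -18.4207 / -0.8786 ≈ 20.965
Smallest integer k satisfying the bound: 21

21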